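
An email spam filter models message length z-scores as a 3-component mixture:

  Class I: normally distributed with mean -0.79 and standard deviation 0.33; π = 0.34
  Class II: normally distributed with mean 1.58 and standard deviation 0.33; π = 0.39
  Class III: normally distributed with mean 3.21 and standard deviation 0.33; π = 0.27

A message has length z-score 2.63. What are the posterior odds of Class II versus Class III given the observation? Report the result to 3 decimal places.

The posterior odds equal the prior odds times the likelihood ratio: (π_i/π_j)·(f_i(x)/f_j(x)).
Component likelihoods at x = 2.63:
  f_I = (1/(0.33·√(2π)))·exp(−(2.63−-0.79)²/(2·0.33²)) = 1.208916·exp(-53.70248) = 5.7505e-24
  f_II = (1/(0.33·√(2π)))·exp(−(2.63−1.58)²/(2·0.33²)) = 1.208916·exp(-5.06198) = 0.00765605
  f_III = (1/(0.33·√(2π)))·exp(−(2.63−3.21)²/(2·0.33²)) = 1.208916·exp(-1.54454) = 0.257996
Posterior odds = (π_II·f_II) / (π_III·f_III) = (0.39·0.00765605) / (0.27·0.257996) = 0.00298586 / 0.0696589 ≈ 0.043

0.043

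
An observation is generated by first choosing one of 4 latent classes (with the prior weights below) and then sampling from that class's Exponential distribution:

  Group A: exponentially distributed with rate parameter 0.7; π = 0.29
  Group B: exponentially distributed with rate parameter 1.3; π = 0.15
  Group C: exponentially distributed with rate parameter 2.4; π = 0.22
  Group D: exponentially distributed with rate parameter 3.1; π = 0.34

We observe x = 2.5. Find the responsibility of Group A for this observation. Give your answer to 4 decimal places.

By Bayes' theorem, P(k | x) = π_k f_k(x) / Σ_j π_j f_j(x).
Component likelihoods at x = 2.5:
  p_A = 0.121642
  p_B = 0.0504065
  p_C = 0.00594901
  p_D = 0.0013353
Unnormalised posteriors:
  π_A·p_A = 0.29 × 0.121642 = 0.0352761
  π_B·p_B = 0.15 × 0.0504065 = 0.00756097
  π_C·p_C = 0.22 × 0.00594901 = 0.00130878
  π_D·p_D = 0.34 × 0.0013353 = 0.000454003
Sum: 0.0352761 + 0.00756097 + 0.00130878 + 0.000454003 = 0.0445999
P(Group A | 2.5) = 0.0352761 / 0.0445999 ≈ 0.7909

0.7909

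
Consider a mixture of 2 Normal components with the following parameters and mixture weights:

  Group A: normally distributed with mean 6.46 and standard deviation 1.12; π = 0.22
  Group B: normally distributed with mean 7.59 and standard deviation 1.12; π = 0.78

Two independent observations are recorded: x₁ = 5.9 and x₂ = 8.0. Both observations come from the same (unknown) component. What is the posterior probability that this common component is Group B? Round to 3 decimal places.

Apply Bayes' rule: the posterior for each component is proportional to its prior times its likelihood at x.
Since both observations come from the same component, the likelihood for component k is f_k(x₁)·f_k(x₂).
  p_A = [(1/(1.12·√(2π)))·exp(−(5.9−6.46)²/(2·1.12²)) = 0.356198·exp(-0.12500) = 0.314344] × [0.138404] = 0.0435064
  p_B = [(1/(1.12·√(2π)))·exp(−(5.9−7.59)²/(2·1.12²)) = 0.356198·exp(-1.13843) = 0.114098] × [0.333114] = 0.0380075
Multiply by the mixture weights:
  P(Z=A)·p_A = 0.22 × 0.0435064 = 0.00957141
  P(Z=B)·p_B = 0.78 × 0.0380075 = 0.0296459
Marginal: 0.00957141 + 0.0296459 = 0.0392173
So the posterior for Group B is 0.0296459 / 0.0392173 ≈ 0.756.

0.756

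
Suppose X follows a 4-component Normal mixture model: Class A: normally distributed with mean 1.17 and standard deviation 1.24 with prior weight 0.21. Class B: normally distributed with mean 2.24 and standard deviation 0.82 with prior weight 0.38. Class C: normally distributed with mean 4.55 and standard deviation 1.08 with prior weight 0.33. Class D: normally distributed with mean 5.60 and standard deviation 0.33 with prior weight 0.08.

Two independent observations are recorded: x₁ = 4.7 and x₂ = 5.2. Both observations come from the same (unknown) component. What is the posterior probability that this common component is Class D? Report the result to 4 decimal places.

0.0353

P(component k | x) = P(Z=k)·f_k(x) / marginal(x), where marginal(x) = Σ_j P(Z=j)·f_j(x).
Since both observations come from the same component, the likelihood for component k is f_k(x₁)·f_k(x₂).
  f_A = [(1/(1.24·√(2π)))·exp(−(4.7−1.17)²/(2·1.24²)) = 0.321728·exp(-4.05206) = 0.00559372] × [0.00163633] = 9.15316e-06
  f_B = [(1/(0.82·√(2π)))·exp(−(4.7−2.24)²/(2·0.82²)) = 0.486515·exp(-4.50000) = 0.00540469] × [0.000720434] = 3.89372e-06
  f_C = [(1/(1.08·√(2π)))·exp(−(4.7−4.55)²/(2·1.08²)) = 0.369391·exp(-0.00965) = 0.365845] × [0.308198] = 0.112753
  f_D = [(1/(0.33·√(2π)))·exp(−(4.7−5.60)²/(2·0.33²)) = 1.208916·exp(-3.71901) = 0.0293259] × [0.579903] = 0.0170062
Unnormalised posteriors:
  P(Z=A)·f_A = 0.21 × 9.15316e-06 = 1.92216e-06
  P(Z=B)·f_B = 0.38 × 3.89372e-06 = 1.47961e-06
  P(Z=C)·f_C = 0.33 × 0.112753 = 0.0372084
  P(Z=D)·f_D = 0.08 × 0.0170062 = 0.00136049
Normaliser: 1.92216e-06 + 1.47961e-06 + 0.0372084 + 0.00136049 = 0.0385723
P(Class D | x₁, x₂) = 0.00136049 / 0.0385723 ≈ 0.0353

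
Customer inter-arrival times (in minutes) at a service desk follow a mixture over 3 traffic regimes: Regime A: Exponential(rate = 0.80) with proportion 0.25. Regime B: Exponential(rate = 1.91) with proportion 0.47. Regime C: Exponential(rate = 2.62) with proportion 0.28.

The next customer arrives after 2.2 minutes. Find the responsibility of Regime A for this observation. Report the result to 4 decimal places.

0.6862

The responsibility of component k is π_k f_k(x) divided by Σ_j π_j f_j(x).
Evaluate each component's likelihood at the observed value:
  L_A = 0.80·e^(−0.80·2.2) = 0.80·e^(−1.7600) = 0.137636
  L_B = 1.91·e^(−1.91·2.2) = 1.91·e^(−4.2020) = 0.0285843
  L_C = 2.62·e^(−2.62·2.2) = 2.62·e^(−5.7640) = 0.00822295
Unnormalised posteriors:
  π_A·L_A = 0.25 × 0.137636 = 0.034409
  π_B·L_B = 0.47 × 0.0285843 = 0.0134346
  π_C·L_C = 0.28 × 0.00822295 = 0.00230243
Denominator: 0.034409 + 0.0134346 + 0.00230243 = 0.050146
P(Regime A | data) = 0.034409 / 0.050146 ≈ 0.6862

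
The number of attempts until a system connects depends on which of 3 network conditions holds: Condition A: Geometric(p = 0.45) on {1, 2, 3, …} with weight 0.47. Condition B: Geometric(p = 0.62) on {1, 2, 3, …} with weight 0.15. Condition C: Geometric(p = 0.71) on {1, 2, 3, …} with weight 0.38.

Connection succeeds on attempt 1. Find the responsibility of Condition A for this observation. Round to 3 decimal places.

0.368

By Bayes' theorem, P(k | x) = w_k f_k(x) / Σ_j w_j f_j(x).
Geometric probabilities:
  L_A = 0.45·(1−0.45)^0 = 0.45·1 = 0.45
  L_B = 0.62·(1−0.62)^0 = 0.62·1 = 0.62
  L_C = 0.71·(1−0.71)^0 = 0.71·1 = 0.71
Prior × likelihood for each component:
  w_A·L_A = 0.47 × 0.45 = 0.2115
  w_B·L_B = 0.15 × 0.62 = 0.093
  w_C·L_C = 0.38 × 0.71 = 0.2698
Marginal: 0.2115 + 0.093 + 0.2698 = 0.5743
P(Condition A | the observation) ≈ 0.368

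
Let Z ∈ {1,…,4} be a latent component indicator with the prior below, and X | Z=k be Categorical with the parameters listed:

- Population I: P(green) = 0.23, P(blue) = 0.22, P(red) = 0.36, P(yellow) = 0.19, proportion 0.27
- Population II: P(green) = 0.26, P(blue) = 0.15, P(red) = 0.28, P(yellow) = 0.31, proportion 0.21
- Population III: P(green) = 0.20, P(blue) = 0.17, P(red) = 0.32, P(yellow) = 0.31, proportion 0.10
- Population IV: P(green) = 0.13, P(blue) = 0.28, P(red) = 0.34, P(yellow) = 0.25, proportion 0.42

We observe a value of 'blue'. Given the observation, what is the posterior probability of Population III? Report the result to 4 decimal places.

0.0754

Posterior ∝ prior × likelihood, so P(k | x) ∝ w_k f_k(x); normalise over all components.
Categorical probabilities:
  f_I = P(blue | comp) = 0.22
  f_II = P(blue | comp) = 0.15
  f_III = P(blue | comp) = 0.17
  f_IV = P(blue | comp) = 0.28
Weight by the priors:
  w_I·f_I = 0.27 × 0.22 = 0.0594
  w_II·f_II = 0.21 × 0.15 = 0.0315
  w_III·f_III = 0.10 × 0.17 = 0.017
  w_IV·f_IV = 0.42 × 0.28 = 0.1176
Denominator: 0.0594 + 0.0315 + 0.017 + 0.1176 = 0.2255
So the posterior for Population III is 0.017 / 0.2255 ≈ 0.0754.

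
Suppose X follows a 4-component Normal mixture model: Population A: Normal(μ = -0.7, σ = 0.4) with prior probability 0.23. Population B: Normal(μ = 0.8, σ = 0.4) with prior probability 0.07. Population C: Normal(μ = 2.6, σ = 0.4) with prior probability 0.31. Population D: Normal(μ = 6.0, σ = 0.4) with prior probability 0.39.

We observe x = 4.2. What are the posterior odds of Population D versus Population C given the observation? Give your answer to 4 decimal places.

0.1503

The posterior odds equal the prior odds times the likelihood ratio: (π_i/π_j)·(f_i(x)/f_j(x)).
Evaluate each component's likelihood at the observed value:
  p_A = 2.58936e-33
  p_B = 2.04156e-16
  p_C = 0.000334576
  p_D = 3.99594e-05
Odds = (0.39/0.31) × (3.99594e-05/0.000334576) = 1.25806 × 0.119433 ≈ 0.1503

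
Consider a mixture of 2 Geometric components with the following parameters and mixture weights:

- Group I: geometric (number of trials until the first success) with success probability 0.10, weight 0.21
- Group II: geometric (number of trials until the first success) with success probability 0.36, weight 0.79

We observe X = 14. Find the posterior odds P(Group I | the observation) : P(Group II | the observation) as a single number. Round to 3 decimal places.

Posterior odds = (w_i f_i(x)) / (w_j f_j(x)); the normalising sum cancels.
Geometric probabilities:
  p_I = 0.10·(1−0.10)^13 = 0.10·0.254187 = 0.0254187
  p_II = 0.36·(1−0.36)^13 = 0.36·0.00302231 = 0.00108803
Odds = (0.21/0.79) × (0.0254187/0.00108803) = 0.265823 × 23.362 ≈ 6.210

6.210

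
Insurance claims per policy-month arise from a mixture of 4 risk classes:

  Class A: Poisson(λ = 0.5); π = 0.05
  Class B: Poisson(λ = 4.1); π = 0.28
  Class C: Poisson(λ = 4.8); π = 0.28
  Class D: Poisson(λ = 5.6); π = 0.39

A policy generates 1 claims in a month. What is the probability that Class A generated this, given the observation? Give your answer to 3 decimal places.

0.284

By Bayes' theorem, P(k | x) = P(Z=k) f_k(x) / Σ_j P(Z=j) f_j(x).
Evaluate each component's likelihood at the observed value:
  f_A = e^(−0.5)·0.5^1/1! = 0.303265
  f_B = e^(−4.1)·4.1^1/1! = 0.067948
  f_C = e^(−4.8)·4.8^1/1! = 0.0395028
  f_D = e^(−5.6)·5.6^1/1! = 0.020708
Prior × likelihood for each component:
  P(Z=A)·f_A = 0.05 × 0.303265 = 0.0151633
  P(Z=B)·f_B = 0.28 × 0.067948 = 0.0190254
  P(Z=C)·f_C = 0.28 × 0.0395028 = 0.0110608
  P(Z=D)·f_D = 0.39 × 0.020708 = 0.00807613
Sum: 0.0151633 + 0.0190254 + 0.0110608 + 0.00807613 = 0.0533256
So the posterior for Class A is 0.0151633 / 0.0533256 ≈ 0.284.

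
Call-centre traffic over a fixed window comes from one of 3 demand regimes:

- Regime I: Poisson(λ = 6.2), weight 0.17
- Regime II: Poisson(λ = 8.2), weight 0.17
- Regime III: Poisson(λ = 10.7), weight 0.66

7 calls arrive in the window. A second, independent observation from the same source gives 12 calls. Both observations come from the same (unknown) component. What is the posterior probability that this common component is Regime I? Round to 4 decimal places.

By Bayes' theorem, P(k | x) = π_k f_k(x) / Σ_j π_j f_j(x).
Since both observations come from the same component, the likelihood for component k is f_k(x₁)·f_k(x₂).
  L_I = [e^(−6.2)·6.2^7/7! = 0.141803] × [0.013669] = 0.00193831
  L_II = [e^(−8.2)·8.2^7/7! = 0.135848] × [0.0529925] = 0.0071989
  L_III = [e^(−10.7)·10.7^7/7! = 0.0718298] × [0.106003] = 0.00761417
Weight by the priors:
  π_I·L_I = 0.17 × 0.00193831 = 0.000329513
  π_II·L_II = 0.17 × 0.0071989 = 0.00122381
  π_III·L_III = 0.66 × 0.00761417 = 0.00502535
Sum: 0.000329513 + 0.00122381 + 0.00502535 = 0.00657868
Responsibility of Regime I: 0.000329513 / 0.00657868 ≈ 0.0501

0.0501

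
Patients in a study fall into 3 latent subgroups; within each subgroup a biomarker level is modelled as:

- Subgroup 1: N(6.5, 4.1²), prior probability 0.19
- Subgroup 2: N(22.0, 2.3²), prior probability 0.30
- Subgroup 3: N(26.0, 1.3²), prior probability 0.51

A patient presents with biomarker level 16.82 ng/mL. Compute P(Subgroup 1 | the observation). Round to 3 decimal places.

Posterior ∝ prior × likelihood, so P(k | x) ∝ π_k f_k(x); normalise over all components.
Evaluate each component's likelihood at the observed value:
  f_1 = (1/(4.1·√(2π)))·exp(−(16.82−6.5)²/(2·4.1²)) = 0.097303·exp(-3.16783) = 0.00409596
  f_2 = (1/(2.3·√(2π)))·exp(−(16.82−22.0)²/(2·2.3²)) = 0.173453·exp(-2.53614) = 0.0137325
  f_3 = (1/(1.3·√(2π)))·exp(−(16.82−26.0)²/(2·1.3²)) = 0.306879·exp(-24.93266) = 4.55878e-12
Prior × likelihood for each component:
  π_1·f_1 = 0.19 × 0.00409596 = 0.000778232
  π_2·f_2 = 0.30 × 0.0137325 = 0.00411974
  π_3·f_3 = 0.51 × 4.55878e-12 = 2.32498e-12
Sum: 0.000778232 + 0.00411974 + 2.32498e-12 = 0.00489798
Responsibility of Subgroup 1: 0.000778232 / 0.00489798 ≈ 0.159

0.159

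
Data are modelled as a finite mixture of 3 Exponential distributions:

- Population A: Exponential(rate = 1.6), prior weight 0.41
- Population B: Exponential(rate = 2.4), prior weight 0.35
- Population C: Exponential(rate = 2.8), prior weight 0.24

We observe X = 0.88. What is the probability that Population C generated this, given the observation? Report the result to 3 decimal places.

0.179

Posterior ∝ prior × likelihood, so P(k | x) ∝ w_k f_k(x); normalise over all components.
Exponential densities:
  L_A = 1.6·e^(−1.6·0.88) = 1.6·e^(−1.4080) = 0.391411
  L_B = 2.4·e^(−2.4·0.88) = 2.4·e^(−2.1120) = 0.29039
  L_C = 2.8·e^(−2.8·0.88) = 2.8·e^(−2.4640) = 0.238263
Multiply by the mixture weights:
  w_A·L_A = 0.41 × 0.391411 = 0.160479
  w_B·L_B = 0.35 × 0.29039 = 0.101636
  w_C·L_C = 0.24 × 0.238263 = 0.0571831
Denominator: 0.160479 + 0.101636 + 0.0571831 = 0.319298
P(Population C | data) = 0.0571831 / 0.319298 ≈ 0.179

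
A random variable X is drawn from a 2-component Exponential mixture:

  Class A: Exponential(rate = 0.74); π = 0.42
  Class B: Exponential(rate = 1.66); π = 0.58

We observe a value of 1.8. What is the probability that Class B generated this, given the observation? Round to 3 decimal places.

0.372

Apply Bayes' rule: the posterior for each component is proportional to its prior times its likelihood at x.
Exponential densities:
  f_A = 0.74·e^(−0.74·1.8) = 0.74·e^(−1.3320) = 0.195322
  f_B = 1.66·e^(−1.66·1.8) = 1.66·e^(−2.9880) = 0.0836443
Unnormalised posteriors:
  P(Z=A)·f_A = 0.42 × 0.195322 = 0.0820353
  P(Z=B)·f_B = 0.58 × 0.0836443 = 0.0485137
Marginal: 0.0820353 + 0.0485137 = 0.130549
So the posterior for Class B is 0.0485137 / 0.130549 ≈ 0.372.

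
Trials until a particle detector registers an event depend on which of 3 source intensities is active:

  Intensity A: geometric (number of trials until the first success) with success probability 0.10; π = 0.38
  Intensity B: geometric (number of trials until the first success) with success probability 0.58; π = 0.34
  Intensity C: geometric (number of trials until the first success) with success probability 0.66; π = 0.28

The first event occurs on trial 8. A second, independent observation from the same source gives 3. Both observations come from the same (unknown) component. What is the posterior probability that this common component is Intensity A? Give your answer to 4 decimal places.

P(component k | x) = w_k·f_k(x) / marginal(x), where marginal(x) = Σ_j w_j·f_j(x).
Since both observations come from the same component, the likelihood for component k is f_k(x₁)·f_k(x₂).
  f_A = [0.0478297] × [0.081] = 0.0038742
  f_B = [0.00133713] × [0.102312] = 0.000136804
  f_C = [0.000346654] × [0.076296] = 2.64483e-05
Multiply by the mixture weights:
  w_A·f_A = 0.38 × 0.0038742 = 0.0014722
  w_B·f_B = 0.34 × 0.000136804 = 4.65134e-05
  w_C·f_C = 0.28 × 2.64483e-05 = 7.40553e-06
Evidence: 0.0014722 + 4.65134e-05 + 7.40553e-06 = 0.00152612
So the posterior for Intensity A is 0.0014722 / 0.00152612 ≈ 0.9647.

0.9647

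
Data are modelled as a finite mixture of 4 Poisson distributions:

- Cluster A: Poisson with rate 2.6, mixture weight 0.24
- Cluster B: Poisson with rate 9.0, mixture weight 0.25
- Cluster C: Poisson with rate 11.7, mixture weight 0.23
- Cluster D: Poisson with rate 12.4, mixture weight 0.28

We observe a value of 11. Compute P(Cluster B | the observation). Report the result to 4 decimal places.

0.2960

The responsibility of component k is P(Z=k) f_k(x) divided by Σ_j P(Z=j) f_j(x).
Component likelihoods at x = 11:
  p_A = e^(−2.6)·2.6^11/11! = 6.82945e-05
  p_B = e^(−9.0)·9.0^11/11! = 0.0970201
  p_C = e^(−11.7)·11.7^11/11! = 0.116854
  p_D = e^(−12.4)·12.4^11/11! = 0.109959
Multiply by the mixture weights:
  P(Z=A)·p_A = 0.24 × 6.82945e-05 = 1.63907e-05
  P(Z=B)·p_B = 0.25 × 0.0970201 = 0.024255
  P(Z=C)·p_C = 0.23 × 0.116854 = 0.0268764
  P(Z=D)·p_D = 0.28 × 0.109959 = 0.0307886
Normaliser: 1.63907e-05 + 0.024255 + 0.0268764 + 0.0307886 = 0.0819364
So the posterior for Cluster B is 0.024255 / 0.0819364 ≈ 0.2960.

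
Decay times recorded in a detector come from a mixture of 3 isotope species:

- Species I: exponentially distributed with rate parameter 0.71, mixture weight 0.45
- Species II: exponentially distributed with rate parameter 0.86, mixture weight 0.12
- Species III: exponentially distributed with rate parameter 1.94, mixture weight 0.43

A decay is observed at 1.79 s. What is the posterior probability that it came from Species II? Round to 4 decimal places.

0.1608

Posterior ∝ prior × likelihood, so P(k | x) ∝ π_k f_k(x); normalise over all components.
Evaluate each component's likelihood at the observed value:
  p_I = 0.199211
  p_II = 0.184478
  p_III = 0.0602103
Prior × likelihood for each component:
  π_I·p_I = 0.45 × 0.199211 = 0.089645
  π_II·p_II = 0.12 × 0.184478 = 0.0221374
  π_III·p_III = 0.43 × 0.0602103 = 0.0258904
Marginal: 0.089645 + 0.0221374 + 0.0258904 = 0.137673
P(Species II | data) ≈ 0.1608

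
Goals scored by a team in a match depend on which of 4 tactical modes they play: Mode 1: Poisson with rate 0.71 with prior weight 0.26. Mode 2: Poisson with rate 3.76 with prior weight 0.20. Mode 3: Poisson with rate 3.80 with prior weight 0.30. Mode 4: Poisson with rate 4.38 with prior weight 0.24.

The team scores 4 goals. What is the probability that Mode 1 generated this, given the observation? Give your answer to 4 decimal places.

0.0094

By Bayes' theorem, P(k | x) = π_k f_k(x) / Σ_j π_j f_j(x).
Evaluate each component's likelihood at the observed value:
  f_1 = 0.00520563
  f_2 = 0.193907
  f_3 = 0.194359
  f_4 = 0.192077
Multiply by the mixture weights:
  π_1·f_1 = 0.26 × 0.00520563 = 0.00135346
  π_2·f_2 = 0.20 × 0.193907 = 0.0387813
  π_3·f_3 = 0.30 × 0.194359 = 0.0583076
  π_4·f_4 = 0.24 × 0.192077 = 0.0460985
Evidence: 0.00135346 + 0.0387813 + 0.0583076 + 0.0460985 = 0.144541
P(Mode 1 | the observation) = 0.00135346 / 0.144541 ≈ 0.0094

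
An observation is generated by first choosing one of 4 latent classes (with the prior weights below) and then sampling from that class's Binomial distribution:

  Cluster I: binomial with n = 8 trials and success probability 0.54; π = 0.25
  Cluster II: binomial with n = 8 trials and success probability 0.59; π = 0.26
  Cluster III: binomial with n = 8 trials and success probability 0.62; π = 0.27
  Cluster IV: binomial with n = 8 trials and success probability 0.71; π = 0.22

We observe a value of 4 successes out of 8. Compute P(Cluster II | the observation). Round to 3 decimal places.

0.290

Posterior ∝ prior × likelihood, so P(k | x) ∝ w_k f_k(x); normalise over all components.
Component likelihoods at x = 4 successes out of 8:
  f_I = 0.266504
  f_II = 0.239685
  f_III = 0.215675
  f_IV = 0.125812
Multiply by the mixture weights:
  w_I·f_I = 0.25 × 0.266504 = 0.0666261
  w_II·f_II = 0.26 × 0.239685 = 0.0623182
  w_III·f_III = 0.27 × 0.215675 = 0.0582322
  w_IV·f_IV = 0.22 × 0.125812 = 0.0276787
Sum: 0.0666261 + 0.0623182 + 0.0582322 + 0.0276787 = 0.214855
Responsibility of Cluster II: 0.0623182 / 0.214855 ≈ 0.290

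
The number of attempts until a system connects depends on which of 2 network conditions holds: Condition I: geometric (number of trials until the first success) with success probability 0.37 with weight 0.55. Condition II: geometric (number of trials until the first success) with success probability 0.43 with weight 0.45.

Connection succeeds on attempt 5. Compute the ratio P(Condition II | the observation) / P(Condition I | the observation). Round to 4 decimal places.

0.6372

Posterior odds = (π_i f_i(x)) / (π_j f_j(x)); the normalising sum cancels.
Geometric probabilities:
  f_I = 0.37·(1−0.37)^4 = 0.37·0.15753 = 0.058286
  f_II = 0.43·(1−0.43)^4 = 0.43·0.10556 = 0.0453908
Posterior odds = (π_II·f_II) / (π_I·f_I) = (0.45·0.0453908) / (0.55·0.058286) = 0.0204259 / 0.0320573 ≈ 0.6372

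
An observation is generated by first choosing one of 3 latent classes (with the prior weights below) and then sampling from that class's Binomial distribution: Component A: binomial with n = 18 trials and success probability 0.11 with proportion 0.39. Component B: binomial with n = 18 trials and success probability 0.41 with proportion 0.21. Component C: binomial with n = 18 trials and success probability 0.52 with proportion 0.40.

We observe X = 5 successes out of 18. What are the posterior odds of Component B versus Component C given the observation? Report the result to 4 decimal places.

2.3388

Since P(k|x) ∝ w_k f_k(x), the posterior odds are w_i f_i(x) / (w_j f_j(x)).
Evaluate each component's likelihood at the observed value:
  f_A = C(18,5)·0.11^5·0.89^13 = 8568·1.61051e-05·0.219821 = 0.0303328
  f_B = C(18,5)·0.41^5·0.59^13 = 8568·0.0115856·0.00104973 = 0.104202
  f_C = C(18,5)·0.52^5·0.48^13 = 8568·0.0380204·7.18019e-05 = 0.0233901
Posterior odds = (w_B·f_B) / (w_C·f_C) = (0.21·0.104202) / (0.40·0.0233901) = 0.0218824 / 0.00935604 ≈ 2.3388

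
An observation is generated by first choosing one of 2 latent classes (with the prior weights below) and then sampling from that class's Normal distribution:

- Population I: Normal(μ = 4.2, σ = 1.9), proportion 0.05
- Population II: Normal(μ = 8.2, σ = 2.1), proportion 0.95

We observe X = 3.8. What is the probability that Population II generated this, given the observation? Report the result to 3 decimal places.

By Bayes' theorem, P(k | x) = P(Z=k) f_k(x) / Σ_j P(Z=j) f_j(x).
Normal densities:
  p_I = (1/(1.9·√(2π)))·exp(−(3.8−4.2)²/(2·1.9²)) = 0.209970·exp(-0.02216) = 0.205368
  p_II = (1/(2.1·√(2π)))·exp(−(3.8−8.2)²/(2·2.1²)) = 0.189973·exp(-2.19501) = 0.0211548
Weight by the priors:
  P(Z=I)·p_I = 0.05 × 0.205368 = 0.0102684
  P(Z=II)·p_II = 0.95 × 0.0211548 = 0.0200971
Normaliser: 0.0102684 + 0.0200971 = 0.0303655
Responsibility of Population II: 0.0200971 / 0.0303655 ≈ 0.662

0.662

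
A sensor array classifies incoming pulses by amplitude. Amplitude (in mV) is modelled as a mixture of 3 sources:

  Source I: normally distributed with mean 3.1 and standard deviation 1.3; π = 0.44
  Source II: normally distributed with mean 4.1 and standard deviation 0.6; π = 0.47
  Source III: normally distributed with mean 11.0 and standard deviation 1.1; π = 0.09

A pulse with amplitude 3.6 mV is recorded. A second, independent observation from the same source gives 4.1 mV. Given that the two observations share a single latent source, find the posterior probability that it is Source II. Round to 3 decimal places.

0.837

The responsibility of component k is π_k f_k(x) divided by Σ_j π_j f_j(x).
Since both observations come from the same component, the likelihood for component k is f_k(x₁)·f_k(x₂).
  p_I = [0.285] × [0.228285] = 0.0650611
  p_II = [0.469853] × [0.664904] = 0.312407
  p_III = [5.39832e-11] × [1.0361e-09] = 5.5932e-20
Prior × likelihood for each component:
  π_I·p_I = 0.44 × 0.0650611 = 0.0286269
  π_II·p_II = 0.47 × 0.312407 = 0.146831
  π_III·p_III = 0.09 × 5.5932e-20 = 5.03388e-21
Marginal: 0.0286269 + 0.146831 + 5.03388e-21 = 0.175458
P(Source II | x₁,x₂) = 0.146831 / 0.175458 ≈ 0.837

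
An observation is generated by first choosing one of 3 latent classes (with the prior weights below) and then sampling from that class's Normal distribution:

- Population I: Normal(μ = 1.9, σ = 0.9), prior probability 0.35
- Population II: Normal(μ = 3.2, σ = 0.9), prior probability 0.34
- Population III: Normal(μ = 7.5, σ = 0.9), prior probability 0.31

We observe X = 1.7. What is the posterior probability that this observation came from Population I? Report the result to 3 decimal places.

By Bayes' theorem, P(k | x) = π_k f_k(x) / Σ_j π_j f_j(x).
Evaluate each component's likelihood at the observed value:
  p_I = 0.432458
  p_II = 0.11053
  p_III = 4.24967e-10
Unnormalised posteriors:
  π_I·p_I = 0.35 × 0.432458 = 0.15136
  π_II·p_II = 0.34 × 0.11053 = 0.0375803
  π_III·p_III = 0.31 × 4.24967e-10 = 1.3174e-10
Sum: 0.15136 + 0.0375803 + 1.3174e-10 = 0.188941
So the posterior for Population I is 0.15136 / 0.188941 ≈ 0.801.

0.801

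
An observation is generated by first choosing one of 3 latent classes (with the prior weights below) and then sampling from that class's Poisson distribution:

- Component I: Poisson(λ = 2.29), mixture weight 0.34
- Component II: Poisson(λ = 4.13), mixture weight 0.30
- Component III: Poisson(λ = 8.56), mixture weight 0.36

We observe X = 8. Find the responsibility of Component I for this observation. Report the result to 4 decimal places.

By Bayes' theorem, P(k | x) = π_k f_k(x) / Σ_j π_j f_j(x).
Poisson probabilities:
  f_I = e^(−2.29)·2.29^8/8! = 0.00189945
  f_II = e^(−4.13)·4.13^8/8! = 0.0337632
  f_III = e^(−8.56)·8.56^8/8! = 0.136996
Multiply by the mixture weights:
  π_I·f_I = 0.34 × 0.00189945 = 0.000645815
  π_II·f_II = 0.30 × 0.0337632 = 0.010129
  π_III·f_III = 0.36 × 0.136996 = 0.0493187
Evidence: 0.000645815 + 0.010129 + 0.0493187 = 0.0600934
Responsibility of Component I: 0.000645815 / 0.0600934 ≈ 0.0107

0.0107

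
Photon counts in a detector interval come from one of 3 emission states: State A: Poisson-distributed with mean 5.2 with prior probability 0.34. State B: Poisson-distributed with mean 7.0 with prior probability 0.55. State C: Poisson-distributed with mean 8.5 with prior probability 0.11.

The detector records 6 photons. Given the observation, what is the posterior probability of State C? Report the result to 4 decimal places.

Apply Bayes' rule: the posterior for each component is proportional to its prior times its likelihood at x.
Evaluate each component's likelihood at the observed value:
  p_A = e^(−5.2)·5.2^6/6! = 0.15148
  p_B = e^(−7.0)·7.0^6/6! = 0.149003
  p_C = e^(−8.5)·8.5^6/6! = 0.106581
Prior × likelihood for each component:
  π_A·p_A = 0.34 × 0.15148 = 0.0515033
  π_B·p_B = 0.55 × 0.149003 = 0.0819515
  π_C·p_C = 0.11 × 0.106581 = 0.0117239
Evidence: 0.0515033 + 0.0819515 + 0.0117239 = 0.145179
So the posterior for State C is 0.0117239 / 0.145179 ≈ 0.0808.

0.0808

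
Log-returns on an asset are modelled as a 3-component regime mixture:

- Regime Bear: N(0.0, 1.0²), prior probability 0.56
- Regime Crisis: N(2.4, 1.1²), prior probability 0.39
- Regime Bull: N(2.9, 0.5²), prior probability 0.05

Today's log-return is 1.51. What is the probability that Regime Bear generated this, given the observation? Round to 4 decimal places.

Posterior ∝ prior × likelihood, so P(k | x) ∝ π_k f_k(x); normalise over all components.
Evaluate each component's likelihood at the observed value:
  L_Bear = 0.127583
  L_Crisis = 0.261437
  L_Bull = 0.0167394
Prior × likelihood for each component:
  π_Bear·L_Bear = 0.56 × 0.127583 = 0.0714465
  π_Crisis·L_Crisis = 0.39 × 0.261437 = 0.10196
  π_Bull·L_Bull = 0.05 × 0.0167394 = 0.000836969
Normaliser: 0.0714465 + 0.10196 + 0.000836969 = 0.174244
P(Regime Bear | x) ≈ 0.4100

0.4100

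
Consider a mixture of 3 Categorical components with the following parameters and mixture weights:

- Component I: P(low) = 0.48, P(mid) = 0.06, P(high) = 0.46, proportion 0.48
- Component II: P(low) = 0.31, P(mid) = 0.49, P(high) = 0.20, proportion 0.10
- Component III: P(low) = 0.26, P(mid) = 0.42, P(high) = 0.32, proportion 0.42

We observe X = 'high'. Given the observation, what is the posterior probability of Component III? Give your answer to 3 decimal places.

0.358

Apply Bayes' rule: the posterior for each component is proportional to its prior times its likelihood at x.
Component likelihoods at x = 'high':
  p_I = P(high | comp) = 0.46
  p_II = P(high | comp) = 0.20
  p_III = P(high | comp) = 0.32
Multiply by the mixture weights:
  π_I·p_I = 0.48 × 0.46 = 0.2208
  π_II·p_II = 0.10 × 0.2 = 0.02
  π_III·p_III = 0.42 × 0.32 = 0.1344
Evidence: 0.2208 + 0.02 + 0.1344 = 0.3752
P(Component III | the observation) ≈ 0.358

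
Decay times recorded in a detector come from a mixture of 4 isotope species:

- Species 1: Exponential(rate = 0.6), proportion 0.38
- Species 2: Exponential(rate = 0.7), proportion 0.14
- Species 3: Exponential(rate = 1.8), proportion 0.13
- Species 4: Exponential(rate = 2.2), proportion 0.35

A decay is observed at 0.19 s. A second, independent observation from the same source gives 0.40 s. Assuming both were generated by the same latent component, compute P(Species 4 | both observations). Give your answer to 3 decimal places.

The responsibility of component k is π_k f_k(x) divided by Σ_j π_j f_j(x).
Since both observations come from the same component, the likelihood for component k is f_k(x₁)·f_k(x₂).
  p_1 = [0.535355] × [0.471977] = 0.252675
  p_2 = [0.612826] × [0.529049] = 0.324215
  p_3 = [1.27863] × [0.876154] = 1.12027
  p_4 = [1.4484] × [0.912522] = 1.32169
Weight by the priors:
  π_1·p_1 = 0.38 × 0.252675 = 0.0960165
  π_2·p_2 = 0.14 × 0.324215 = 0.04539
  π_3·p_3 = 0.13 × 1.12027 = 0.145636
  π_4·p_4 = 0.35 × 1.32169 = 0.462593
Denominator: 0.0960165 + 0.04539 + 0.145636 + 0.462593 = 0.749635
So the posterior for Species 4 is 0.462593 / 0.749635 ≈ 0.617.

0.617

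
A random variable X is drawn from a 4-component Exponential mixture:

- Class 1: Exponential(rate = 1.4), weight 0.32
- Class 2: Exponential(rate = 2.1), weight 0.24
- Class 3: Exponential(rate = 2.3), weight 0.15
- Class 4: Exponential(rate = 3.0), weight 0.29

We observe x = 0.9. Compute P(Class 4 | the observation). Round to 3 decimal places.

Posterior ∝ prior × likelihood, so P(k | x) ∝ π_k f_k(x); normalise over all components.
Component likelihoods at x = 0.9:
  f_1 = 1.4·e^(−1.4·0.9) = 1.4·e^(−1.2600) = 0.397116
  f_2 = 2.1·e^(−2.1·0.9) = 2.1·e^(−1.8900) = 0.317251
  f_3 = 2.3·e^(−2.3·0.9) = 2.3·e^(−2.0700) = 0.290227
  f_4 = 3.0·e^(−3.0·0.9) = 3.0·e^(−2.7000) = 0.201617
Prior × likelihood for each component:
  π_1·f_1 = 0.32 × 0.397116 = 0.127077
  π_2·f_2 = 0.24 × 0.317251 = 0.0761402
  π_3·f_3 = 0.15 × 0.290227 = 0.0435341
  π_4·f_4 = 0.29 × 0.201617 = 0.0584688
Marginal: 0.127077 + 0.0761402 + 0.0435341 + 0.0584688 = 0.30522
P(Class 4 | 0.9) ≈ 0.192

0.192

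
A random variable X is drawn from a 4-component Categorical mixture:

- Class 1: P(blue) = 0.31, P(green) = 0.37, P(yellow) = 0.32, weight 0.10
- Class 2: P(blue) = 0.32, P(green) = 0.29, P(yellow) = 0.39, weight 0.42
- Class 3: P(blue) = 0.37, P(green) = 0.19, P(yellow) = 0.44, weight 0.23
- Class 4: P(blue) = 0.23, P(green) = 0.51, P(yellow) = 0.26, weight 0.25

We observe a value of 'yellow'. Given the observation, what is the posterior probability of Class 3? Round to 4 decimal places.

P(component k | x) = w_k·f_k(x) / marginal(x), where marginal(x) = Σ_j w_j·f_j(x).
Evaluate each component's likelihood at the observed value:
  f_1 = P(yellow | comp) = 0.32
  f_2 = P(yellow | comp) = 0.39
  f_3 = P(yellow | comp) = 0.44
  f_4 = P(yellow | comp) = 0.26
Prior × likelihood for each component:
  w_1·f_1 = 0.10 × 0.32 = 0.032
  w_2·f_2 = 0.42 × 0.39 = 0.1638
  w_3·f_3 = 0.23 × 0.44 = 0.1012
  w_4·f_4 = 0.25 × 0.26 = 0.065
Evidence: 0.032 + 0.1638 + 0.1012 + 0.065 = 0.362
P(Class 3 | the observation) = 0.1012 / 0.362 ≈ 0.2796

0.2796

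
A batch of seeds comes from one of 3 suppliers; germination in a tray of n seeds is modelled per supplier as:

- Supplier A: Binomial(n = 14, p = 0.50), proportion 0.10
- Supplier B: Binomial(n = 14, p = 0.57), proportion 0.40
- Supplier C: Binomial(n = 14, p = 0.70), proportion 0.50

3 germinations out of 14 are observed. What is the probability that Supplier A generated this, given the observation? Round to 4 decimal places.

P(component k | x) = π_k·f_k(x) / marginal(x), where marginal(x) = Σ_j π_j·f_j(x).
Evaluate each component's likelihood at the observed value:
  f_A = C(14,3)·0.50^3·0.50^11 = 364·0.125·0.000488281 = 0.0222168
  f_B = C(14,3)·0.57^3·0.43^11 = 364·0.185193·9.29294e-05 = 0.00626439
  f_C = C(14,3)·0.70^3·0.30^11 = 364·0.343·1.77147e-06 = 0.000221172
Weight by the priors:
  π_A·f_A = 0.10 × 0.0222168 = 0.00222168
  π_B·f_B = 0.40 × 0.00626439 = 0.00250576
  π_C·f_C = 0.50 × 0.000221172 = 0.000110586
Denominator: 0.00222168 + 0.00250576 + 0.000110586 = 0.00483802
P(Supplier A | the observation) ≈ 0.4592

0.4592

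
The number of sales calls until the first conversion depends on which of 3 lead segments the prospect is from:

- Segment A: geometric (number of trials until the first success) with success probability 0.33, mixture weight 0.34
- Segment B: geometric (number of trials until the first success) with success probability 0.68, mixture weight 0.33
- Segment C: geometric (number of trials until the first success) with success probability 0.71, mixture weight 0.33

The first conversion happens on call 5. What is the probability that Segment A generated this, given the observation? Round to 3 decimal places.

0.849

Apply Bayes' rule: the posterior for each component is proportional to its prior times its likelihood at x.
Geometric probabilities:
  L_A = 0.0664987
  L_B = 0.00713032
  L_C = 0.0050217
Weight by the priors:
  w_A·L_A = 0.34 × 0.0664987 = 0.0226096
  w_B·L_B = 0.33 × 0.00713032 = 0.002353
  w_C·L_C = 0.33 × 0.0050217 = 0.00165716
Evidence: 0.0226096 + 0.002353 + 0.00165716 = 0.0266197
P(Segment A | 5) = 0.0226096 / 0.0266197 ≈ 0.849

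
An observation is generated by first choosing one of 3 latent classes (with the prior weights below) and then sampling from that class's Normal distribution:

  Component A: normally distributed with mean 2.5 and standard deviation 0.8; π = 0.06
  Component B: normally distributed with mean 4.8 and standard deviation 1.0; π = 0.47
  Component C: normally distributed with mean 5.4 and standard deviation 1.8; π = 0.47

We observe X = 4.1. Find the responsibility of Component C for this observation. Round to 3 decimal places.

0.347

P(component k | x) = π_k·f_k(x) / marginal(x), where marginal(x) = Σ_j π_j·f_j(x).
Component likelihoods at x = 4.1:
  f_A = (1/(0.8·√(2π)))·exp(−(4.1−2.5)²/(2·0.8²)) = 0.498678·exp(-2.00000) = 0.0674887
  f_B = (1/(1.0·√(2π)))·exp(−(4.1−4.8)²/(2·1.0²)) = 0.398942·exp(-0.24500) = 0.312254
  f_C = (1/(1.8·√(2π)))·exp(−(4.1−5.4)²/(2·1.8²)) = 0.221635·exp(-0.26080) = 0.170755
Prior × likelihood for each component:
  π_A·f_A = 0.06 × 0.0674887 = 0.00404932
  π_B·f_B = 0.47 × 0.312254 = 0.146759
  π_C·f_C = 0.47 × 0.170755 = 0.0802547
Marginal: 0.00404932 + 0.146759 + 0.0802547 = 0.231063
So the posterior for Component C is 0.0802547 / 0.231063 ≈ 0.347.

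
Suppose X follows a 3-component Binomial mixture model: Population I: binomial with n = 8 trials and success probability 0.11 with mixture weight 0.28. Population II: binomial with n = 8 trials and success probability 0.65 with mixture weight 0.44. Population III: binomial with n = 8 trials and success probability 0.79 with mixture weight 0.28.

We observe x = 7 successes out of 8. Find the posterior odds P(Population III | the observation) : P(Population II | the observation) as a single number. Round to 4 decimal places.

1.4957

Only the two components matter; the odds are (π_i f_i(x)) / (π_j f_j(x)).
Component likelihoods at x = 7 successes out of 8:
  p_I = 1.38749e-06
  p_II = 0.137262
  p_III = 0.322626
Posterior odds = (π_III·p_III) / (π_II·p_II) = (0.28·0.322626) / (0.44·0.137262) = 0.0903352 / 0.0603954 ≈ 1.4957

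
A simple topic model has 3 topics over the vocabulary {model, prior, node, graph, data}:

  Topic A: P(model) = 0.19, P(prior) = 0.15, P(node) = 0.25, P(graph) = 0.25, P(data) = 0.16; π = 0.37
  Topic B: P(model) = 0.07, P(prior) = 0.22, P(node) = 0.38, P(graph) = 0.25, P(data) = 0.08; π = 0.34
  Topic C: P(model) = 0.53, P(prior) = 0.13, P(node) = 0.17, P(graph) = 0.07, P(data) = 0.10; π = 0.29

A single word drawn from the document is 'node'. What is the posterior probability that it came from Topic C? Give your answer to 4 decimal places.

By Bayes' theorem, P(k | x) = w_k f_k(x) / Σ_j w_j f_j(x).
Evaluate each component's likelihood at the observed value:
  f_A = 0.25
  f_B = 0.38
  f_C = 0.17
Weight by the priors:
  w_A·f_A = 0.37 × 0.25 = 0.0925
  w_B·f_B = 0.34 × 0.38 = 0.1292
  w_C·f_C = 0.29 × 0.17 = 0.0493
Marginal: 0.0925 + 0.1292 + 0.0493 = 0.271
Responsibility of Topic C: 0.0493 / 0.271 ≈ 0.1819

0.1819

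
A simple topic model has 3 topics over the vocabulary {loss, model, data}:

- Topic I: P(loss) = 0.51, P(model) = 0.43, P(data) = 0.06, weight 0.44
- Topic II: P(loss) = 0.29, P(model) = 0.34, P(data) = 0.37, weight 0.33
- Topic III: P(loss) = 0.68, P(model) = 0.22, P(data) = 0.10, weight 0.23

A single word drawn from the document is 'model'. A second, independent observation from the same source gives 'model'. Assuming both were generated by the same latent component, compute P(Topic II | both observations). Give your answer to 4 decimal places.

0.2920

P(component k | x) = w_k·f_k(x) / marginal(x), where marginal(x) = Σ_j w_j·f_j(x).
Since both observations come from the same component, the likelihood for component k is f_k(x₁)·f_k(x₂).
  p_I = [0.43] × [0.43] = 0.1849
  p_II = [0.34] × [0.34] = 0.1156
  p_III = [0.22] × [0.22] = 0.0484
Unnormalised posteriors:
  w_I·p_I = 0.44 × 0.1849 = 0.081356
  w_II·p_II = 0.33 × 0.1156 = 0.038148
  w_III·p_III = 0.23 × 0.0484 = 0.011132
Marginal: 0.081356 + 0.038148 + 0.011132 = 0.130636
P(Topic II | x₁,x₂) ≈ 0.2920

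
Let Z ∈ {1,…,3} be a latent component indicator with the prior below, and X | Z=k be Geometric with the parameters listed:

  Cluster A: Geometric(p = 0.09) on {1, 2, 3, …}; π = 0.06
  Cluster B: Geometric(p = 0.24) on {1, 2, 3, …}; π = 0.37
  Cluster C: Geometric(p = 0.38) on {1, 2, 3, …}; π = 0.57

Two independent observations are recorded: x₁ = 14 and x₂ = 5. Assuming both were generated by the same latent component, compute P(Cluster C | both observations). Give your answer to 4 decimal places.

P(component k | x) = P(Z=k)·f_k(x) / marginal(x), where marginal(x) = Σ_j P(Z=j)·f_j(x).
Since both observations come from the same component, the likelihood for component k is f_k(x₁)·f_k(x₂).
  p_A = [0.0264107] × [0.0617175] = 0.00163
  p_B = [0.00677311] × [0.0800692] = 0.000542317
  p_C = [0.000760108] × [0.0561501] = 4.26801e-05
Weight by the priors:
  P(Z=A)·p_A = 0.06 × 0.00163 = 9.78002e-05
  P(Z=B)·p_B = 0.37 × 0.000542317 = 0.000200657
  P(Z=C)·p_C = 0.57 × 4.26801e-05 = 2.43277e-05
Evidence: 9.78002e-05 + 0.000200657 + 2.43277e-05 = 0.000322785
Responsibility of Cluster C: 2.43277e-05 / 0.000322785 ≈ 0.0754

0.0754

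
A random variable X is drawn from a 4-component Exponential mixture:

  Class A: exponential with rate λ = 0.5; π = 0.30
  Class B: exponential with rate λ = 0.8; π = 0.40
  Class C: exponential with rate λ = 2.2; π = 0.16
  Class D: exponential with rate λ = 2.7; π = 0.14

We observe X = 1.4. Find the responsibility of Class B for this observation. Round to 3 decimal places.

The responsibility of component k is w_k f_k(x) divided by Σ_j w_j f_j(x).
Evaluate each component's likelihood at the observed value:
  f_A = 0.5·e^(−0.5·1.4) = 0.5·e^(−0.7000) = 0.248293
  f_B = 0.8·e^(−0.8·1.4) = 0.8·e^(−1.1200) = 0.261024
  f_C = 2.2·e^(−2.2·1.4) = 2.2·e^(−3.0800) = 0.10111
  f_D = 2.7·e^(−2.7·1.4) = 2.7·e^(−3.7800) = 0.0616213
Unnormalised posteriors:
  w_A·f_A = 0.30 × 0.248293 = 0.0744878
  w_B·f_B = 0.40 × 0.261024 = 0.10441
  w_C·f_C = 0.16 × 0.10111 = 0.0161777
  w_D·f_D = 0.14 × 0.0616213 = 0.00862698
Sum: 0.0744878 + 0.10441 + 0.0161777 + 0.00862698 = 0.203702
P(Class B | the observation) ≈ 0.513

0.513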